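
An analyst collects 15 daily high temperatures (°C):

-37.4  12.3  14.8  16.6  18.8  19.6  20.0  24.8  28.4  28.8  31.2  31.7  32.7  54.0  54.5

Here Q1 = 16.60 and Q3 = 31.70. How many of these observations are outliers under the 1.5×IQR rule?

IQR = 15.10; fences at 16.60 − 22.65 = -6.05 and 31.70 + 22.65 = 54.35.
Outside the cutoffs: -37.4, 54.5.

2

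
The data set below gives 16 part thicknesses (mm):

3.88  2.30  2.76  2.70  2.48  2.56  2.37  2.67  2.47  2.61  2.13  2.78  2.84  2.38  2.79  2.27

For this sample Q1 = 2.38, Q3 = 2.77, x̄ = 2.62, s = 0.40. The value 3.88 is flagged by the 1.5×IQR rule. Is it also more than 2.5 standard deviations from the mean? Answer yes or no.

z = (3.88 − 2.62) / 0.40 = 3.15.
|z| = 3.15 > 2.5.

yes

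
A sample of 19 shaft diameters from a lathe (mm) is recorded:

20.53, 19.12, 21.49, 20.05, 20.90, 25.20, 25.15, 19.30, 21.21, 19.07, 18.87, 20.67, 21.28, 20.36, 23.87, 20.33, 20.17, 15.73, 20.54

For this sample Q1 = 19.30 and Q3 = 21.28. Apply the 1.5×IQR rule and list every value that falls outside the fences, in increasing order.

IQR = Q3 − Q1 = 21.28 − 19.30 = 1.98.
Lower fence = Q1 − 1.5·IQR = 19.30 − 2.97 = 16.33.
Upper fence = Q3 + 1.5·IQR = 21.28 + 2.97 = 24.25.
15.73 < 16.33 → outlier.
25.15 > 24.25 → outlier.
25.20 > 24.25 → outlier.
All remaining values lie within [16.33, 24.25].

15.73, 25.15, 25.20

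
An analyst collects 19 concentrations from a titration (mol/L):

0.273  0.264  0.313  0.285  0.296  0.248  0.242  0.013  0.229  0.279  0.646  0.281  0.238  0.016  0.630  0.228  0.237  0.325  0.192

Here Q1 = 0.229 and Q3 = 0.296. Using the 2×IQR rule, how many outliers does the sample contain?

IQR = 0.067; fences at 0.229 − 0.134 = 0.095 and 0.296 + 0.134 = 0.430.
Outside the cutoffs: 0.013, 0.016, 0.630, 0.646.

4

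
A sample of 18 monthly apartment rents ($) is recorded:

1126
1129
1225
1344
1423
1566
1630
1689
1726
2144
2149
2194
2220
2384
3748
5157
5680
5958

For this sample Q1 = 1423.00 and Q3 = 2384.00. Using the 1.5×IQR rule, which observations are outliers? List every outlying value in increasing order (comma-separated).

5157, 5680, 5958

IQR = Q3 − Q1 = 2384.00 − 1423.00 = 961.00.
Lower fence = Q1 − 1.5·IQR = 1423.00 − 1441.50 = -18.50.
Upper fence = Q3 + 1.5·IQR = 2384.00 + 1441.50 = 3825.50.
5157 > 3825.50 → outlier.
5680 > 3825.50 → outlier.
5958 > 3825.50 → outlier.
All remaining values lie within [-18.50, 3825.50].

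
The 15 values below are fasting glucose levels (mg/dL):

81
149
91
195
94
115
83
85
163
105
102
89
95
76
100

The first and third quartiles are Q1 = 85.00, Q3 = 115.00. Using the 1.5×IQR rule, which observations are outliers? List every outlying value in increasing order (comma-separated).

IQR = Q3 − Q1 = 115.00 − 85.00 = 30.00.
Lower fence = Q1 − 1.5·IQR = 85.00 − 45.00 = 40.00.
Upper fence = Q3 + 1.5·IQR = 115.00 + 45.00 = 160.00.
163 > 160.00 → outlier.
195 > 160.00 → outlier.
All remaining values lie within [40.00, 160.00].

163, 195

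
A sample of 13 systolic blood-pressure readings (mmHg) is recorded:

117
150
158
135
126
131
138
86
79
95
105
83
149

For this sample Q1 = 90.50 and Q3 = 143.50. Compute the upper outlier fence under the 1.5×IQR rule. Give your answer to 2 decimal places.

223.00

IQR = Q3 − Q1 = 143.50 − 90.50 = 53.00.
Lower fence = Q1 − 1.5·IQR = 90.50 − 79.50 = 11.00.
Upper fence = Q3 + 1.5·IQR = 143.50 + 79.50 = 223.00.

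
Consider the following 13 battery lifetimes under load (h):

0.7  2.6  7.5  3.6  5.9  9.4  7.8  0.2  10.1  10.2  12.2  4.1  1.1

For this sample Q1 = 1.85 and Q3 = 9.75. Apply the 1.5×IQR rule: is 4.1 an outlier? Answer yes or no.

no

IQR = Q3 − Q1 = 9.75 − 1.85 = 7.90.
Lower fence = Q1 − 1.5·IQR = 1.85 − 11.85 = -10.00.
Upper fence = Q3 + 1.5·IQR = 9.75 + 11.85 = 21.60.
4.1 lies within [-10.00, 21.60].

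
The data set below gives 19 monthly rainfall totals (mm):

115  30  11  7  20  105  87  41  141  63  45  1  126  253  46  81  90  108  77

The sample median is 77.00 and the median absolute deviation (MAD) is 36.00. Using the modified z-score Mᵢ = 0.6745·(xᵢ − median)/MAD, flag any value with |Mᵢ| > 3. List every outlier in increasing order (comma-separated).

|Mᵢ| > 3 ⇔ |xᵢ − 77.00| > 3·36.00/0.6745 = 160.12.
So outliers lie outside [-83.12, 237.12].
253: M = 3.30 → outlier.

253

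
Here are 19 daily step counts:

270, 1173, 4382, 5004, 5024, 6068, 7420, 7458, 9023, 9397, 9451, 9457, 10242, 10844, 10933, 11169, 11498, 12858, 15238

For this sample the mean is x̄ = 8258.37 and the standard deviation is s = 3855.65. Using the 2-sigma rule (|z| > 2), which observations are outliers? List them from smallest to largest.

270

Cutoffs at x̄ ± 2s: 8258.37 ± 2·3855.65 = [547.07, 15969.67].
270: z = -2.07, |z| > 2 → outlier.
Every other value lies within [547.07, 15969.67].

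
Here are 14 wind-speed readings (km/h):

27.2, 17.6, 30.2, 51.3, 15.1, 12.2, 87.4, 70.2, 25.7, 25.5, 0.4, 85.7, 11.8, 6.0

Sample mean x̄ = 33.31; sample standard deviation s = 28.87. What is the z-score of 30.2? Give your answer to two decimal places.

-0.11

z = (30.2 − 33.31) / 28.87 = -0.11.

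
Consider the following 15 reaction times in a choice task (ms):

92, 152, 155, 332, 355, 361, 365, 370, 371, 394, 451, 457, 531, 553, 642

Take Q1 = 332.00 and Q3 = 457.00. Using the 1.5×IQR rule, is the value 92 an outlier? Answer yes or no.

IQR = Q3 − Q1 = 457.00 − 332.00 = 125.00.
Lower fence = Q1 − 1.5·IQR = 332.00 − 187.50 = 144.50.
Upper fence = Q3 + 1.5·IQR = 457.00 + 187.50 = 644.50.
92 lies below the lower fence.

yes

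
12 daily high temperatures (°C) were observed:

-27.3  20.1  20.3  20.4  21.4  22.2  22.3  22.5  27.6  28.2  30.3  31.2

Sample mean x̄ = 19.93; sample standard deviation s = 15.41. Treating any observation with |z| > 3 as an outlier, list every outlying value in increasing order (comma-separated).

Cutoffs at x̄ ± 3s: 19.93 ± 3·15.41 = [-26.30, 66.16].
-27.3: z = -3.06, |z| > 3 → outlier.
Every other value lies within [-26.30, 66.16].

-27.3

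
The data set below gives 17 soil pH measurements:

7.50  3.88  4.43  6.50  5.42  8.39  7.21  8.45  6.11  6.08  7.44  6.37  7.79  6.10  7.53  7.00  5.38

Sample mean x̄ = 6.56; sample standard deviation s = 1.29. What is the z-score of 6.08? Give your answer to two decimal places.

-0.37

z = (6.08 − 6.56) / 1.29 = -0.37.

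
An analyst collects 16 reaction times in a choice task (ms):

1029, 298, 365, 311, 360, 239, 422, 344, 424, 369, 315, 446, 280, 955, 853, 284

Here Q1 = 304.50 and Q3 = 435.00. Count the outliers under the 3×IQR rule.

3

IQR = 130.50; fences at 304.50 − 391.50 = -87.00 and 435.00 + 391.50 = 826.50.
Outside the cutoffs: 853, 955, 1029.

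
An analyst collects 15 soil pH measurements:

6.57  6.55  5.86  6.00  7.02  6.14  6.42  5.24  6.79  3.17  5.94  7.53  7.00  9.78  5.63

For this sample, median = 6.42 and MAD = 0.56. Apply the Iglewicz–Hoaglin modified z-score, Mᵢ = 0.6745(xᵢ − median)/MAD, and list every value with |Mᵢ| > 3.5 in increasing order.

|Mᵢ| > 3.5 ⇔ |xᵢ − 6.42| > 3.5·0.56/0.6745 = 2.91.
So outliers lie outside [3.51, 9.33].
3.17: M = -3.91 → outlier.
9.78: M = 4.05 → outlier.

3.17, 9.78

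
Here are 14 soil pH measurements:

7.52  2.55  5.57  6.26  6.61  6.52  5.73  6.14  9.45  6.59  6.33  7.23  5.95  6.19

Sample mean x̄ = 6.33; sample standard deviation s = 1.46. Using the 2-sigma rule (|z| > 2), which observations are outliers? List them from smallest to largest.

2.55, 9.45

Cutoffs at x̄ ± 2s: 6.33 ± 2·1.46 = [3.41, 9.25].
2.55: z = -2.59, |z| > 2 → outlier.
9.45: z = 2.14, |z| > 2 → outlier.
Every other value lies within [3.41, 9.25].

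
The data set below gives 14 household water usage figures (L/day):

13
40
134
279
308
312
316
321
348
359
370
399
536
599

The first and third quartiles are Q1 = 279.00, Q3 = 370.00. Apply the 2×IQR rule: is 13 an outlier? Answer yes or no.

IQR = Q3 − Q1 = 370.00 − 279.00 = 91.00.
Lower fence = Q1 − 2·IQR = 279.00 − 182.00 = 97.00.
Upper fence = Q3 + 2·IQR = 370.00 + 182.00 = 552.00.
13 lies below the lower fence.

yes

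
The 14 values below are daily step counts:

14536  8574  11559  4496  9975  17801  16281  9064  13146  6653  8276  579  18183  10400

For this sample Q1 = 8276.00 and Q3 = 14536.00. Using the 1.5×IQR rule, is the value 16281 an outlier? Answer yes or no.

no

IQR = Q3 − Q1 = 14536.00 − 8276.00 = 6260.00.
Lower fence = Q1 − 1.5·IQR = 8276.00 − 9390.00 = -1114.00.
Upper fence = Q3 + 1.5·IQR = 14536.00 + 9390.00 = 23926.00.
16281 lies within [-1114.00, 23926.00].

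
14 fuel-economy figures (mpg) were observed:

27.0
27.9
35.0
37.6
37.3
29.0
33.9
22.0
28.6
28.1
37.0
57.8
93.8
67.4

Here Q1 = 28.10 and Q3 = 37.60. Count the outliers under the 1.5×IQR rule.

IQR = 9.50; fences at 28.10 − 14.25 = 13.85 and 37.60 + 14.25 = 51.85.
Outside the cutoffs: 57.8, 67.4, 93.8.

3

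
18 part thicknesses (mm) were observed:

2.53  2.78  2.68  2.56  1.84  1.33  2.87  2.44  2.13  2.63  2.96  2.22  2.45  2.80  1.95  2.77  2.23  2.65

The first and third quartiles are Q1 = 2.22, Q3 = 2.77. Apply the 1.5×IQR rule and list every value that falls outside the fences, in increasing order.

IQR = Q3 − Q1 = 2.77 − 2.22 = 0.55.
Lower fence = Q1 − 1.5·IQR = 2.22 − 0.825 = 1.395.
Upper fence = Q3 + 1.5·IQR = 2.77 + 0.825 = 3.595.
1.33 < 1.395 → outlier.
All remaining values lie within [1.395, 3.595].

1.33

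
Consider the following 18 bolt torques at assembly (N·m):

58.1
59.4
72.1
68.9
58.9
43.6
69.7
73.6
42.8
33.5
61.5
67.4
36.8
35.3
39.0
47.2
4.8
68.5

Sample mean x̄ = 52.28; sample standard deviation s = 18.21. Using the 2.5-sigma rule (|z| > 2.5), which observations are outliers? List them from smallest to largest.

4.8

Cutoffs at x̄ ± 2.5s: 52.28 ± 2.5·18.21 = [6.755, 97.805].
4.8: z = -2.61, |z| > 2.5 → outlier.
Every other value lies within [6.755, 97.805].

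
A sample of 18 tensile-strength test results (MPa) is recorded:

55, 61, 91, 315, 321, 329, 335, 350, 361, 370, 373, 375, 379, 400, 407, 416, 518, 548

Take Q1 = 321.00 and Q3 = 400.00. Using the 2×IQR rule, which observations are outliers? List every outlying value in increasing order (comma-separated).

55, 61, 91

IQR = Q3 − Q1 = 400.00 − 321.00 = 79.00.
Lower fence = Q1 − 2·IQR = 321.00 − 158.00 = 163.00.
Upper fence = Q3 + 2·IQR = 400.00 + 158.00 = 558.00.
55 < 163.00 → outlier.
61 < 163.00 → outlier.
91 < 163.00 → outlier.
All remaining values lie within [163.00, 558.00].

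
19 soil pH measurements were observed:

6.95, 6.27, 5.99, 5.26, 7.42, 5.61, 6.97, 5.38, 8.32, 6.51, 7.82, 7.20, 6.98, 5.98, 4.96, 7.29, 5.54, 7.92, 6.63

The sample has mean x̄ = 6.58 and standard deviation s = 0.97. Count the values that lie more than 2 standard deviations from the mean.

0

Cutoffs: x̄ ± 2s = [4.64, 8.52].
Every value lies within the cutoffs.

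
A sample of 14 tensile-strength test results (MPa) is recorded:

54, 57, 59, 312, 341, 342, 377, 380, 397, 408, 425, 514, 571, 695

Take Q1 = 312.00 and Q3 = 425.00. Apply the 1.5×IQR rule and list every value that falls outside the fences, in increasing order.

54, 57, 59, 695

IQR = Q3 − Q1 = 425.00 − 312.00 = 113.00.
Lower fence = Q1 − 1.5·IQR = 312.00 − 169.50 = 142.50.
Upper fence = Q3 + 1.5·IQR = 425.00 + 169.50 = 594.50.
54 < 142.50 → outlier.
57 < 142.50 → outlier.
59 < 142.50 → outlier.
695 > 594.50 → outlier.
All remaining values lie within [142.50, 594.50].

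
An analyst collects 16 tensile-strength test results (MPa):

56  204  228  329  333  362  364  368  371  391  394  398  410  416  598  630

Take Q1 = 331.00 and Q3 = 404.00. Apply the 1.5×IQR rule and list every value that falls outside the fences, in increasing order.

IQR = Q3 − Q1 = 404.00 − 331.00 = 73.00.
Lower fence = Q1 − 1.5·IQR = 331.00 − 109.50 = 221.50.
Upper fence = Q3 + 1.5·IQR = 404.00 + 109.50 = 513.50.
56 < 221.50 → outlier.
204 < 221.50 → outlier.
598 > 513.50 → outlier.
630 > 513.50 → outlier.
All remaining values lie within [221.50, 513.50].

56, 204, 598, 630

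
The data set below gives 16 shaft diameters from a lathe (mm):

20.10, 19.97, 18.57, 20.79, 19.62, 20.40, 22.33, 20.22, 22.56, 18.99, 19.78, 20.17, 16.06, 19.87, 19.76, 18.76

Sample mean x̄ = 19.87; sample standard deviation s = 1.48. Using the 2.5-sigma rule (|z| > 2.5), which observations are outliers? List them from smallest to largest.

16.06

Cutoffs at x̄ ± 2.5s: 19.87 ± 2.5·1.48 = [16.17, 23.57].
16.06: z = -2.57, |z| > 2.5 → outlier.
Every other value lies within [16.17, 23.57].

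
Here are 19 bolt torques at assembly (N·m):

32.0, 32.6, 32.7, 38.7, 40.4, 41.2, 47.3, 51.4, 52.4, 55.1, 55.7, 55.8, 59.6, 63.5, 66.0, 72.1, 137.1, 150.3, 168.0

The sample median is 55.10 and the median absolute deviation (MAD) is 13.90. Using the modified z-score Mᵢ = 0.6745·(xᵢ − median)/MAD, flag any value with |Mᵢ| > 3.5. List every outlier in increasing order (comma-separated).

|Mᵢ| > 3.5 ⇔ |xᵢ − 55.10| > 3.5·13.90/0.6745 = 72.13.
So outliers lie outside [-17.03, 127.23].
137.1: M = 3.98 → outlier.
150.3: M = 4.62 → outlier.
168.0: M = 5.48 → outlier.

137.1, 150.3, 168.0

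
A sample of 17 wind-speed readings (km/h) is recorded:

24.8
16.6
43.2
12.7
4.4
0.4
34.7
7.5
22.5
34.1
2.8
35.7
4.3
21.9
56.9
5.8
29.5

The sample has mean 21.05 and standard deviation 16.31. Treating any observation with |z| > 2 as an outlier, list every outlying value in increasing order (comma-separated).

56.9

Cutoffs at x̄ ± 2s: 21.05 ± 2·16.31 = [-11.57, 53.67].
56.9: z = 2.20, |z| > 2 → outlier.
Every other value lies within [-11.57, 53.67].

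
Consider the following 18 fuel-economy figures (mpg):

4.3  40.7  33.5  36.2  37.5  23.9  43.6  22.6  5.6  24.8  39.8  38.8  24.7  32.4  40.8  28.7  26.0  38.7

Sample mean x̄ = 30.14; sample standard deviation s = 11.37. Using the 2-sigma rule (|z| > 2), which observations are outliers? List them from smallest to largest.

Cutoffs at x̄ ± 2s: 30.14 ± 2·11.37 = [7.40, 52.88].
4.3: z = -2.27, |z| > 2 → outlier.
5.6: z = -2.16, |z| > 2 → outlier.
Every other value lies within [7.40, 52.88].

4.3, 5.6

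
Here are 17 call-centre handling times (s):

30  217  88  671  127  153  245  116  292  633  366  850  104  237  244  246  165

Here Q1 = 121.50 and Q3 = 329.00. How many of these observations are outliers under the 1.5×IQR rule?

IQR = 207.50; fences at 121.50 − 311.25 = -189.75 and 329.00 + 311.25 = 640.25.
Outside the cutoffs: 671, 850.

2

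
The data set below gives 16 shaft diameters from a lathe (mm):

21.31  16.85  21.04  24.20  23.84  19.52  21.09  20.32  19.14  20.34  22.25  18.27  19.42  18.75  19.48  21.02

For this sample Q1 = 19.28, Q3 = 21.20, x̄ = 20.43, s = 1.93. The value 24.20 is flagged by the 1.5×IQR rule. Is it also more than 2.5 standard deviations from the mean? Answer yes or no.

no

z = (24.20 − 20.43) / 1.93 = 1.95.
|z| = 1.95 ≤ 2.5.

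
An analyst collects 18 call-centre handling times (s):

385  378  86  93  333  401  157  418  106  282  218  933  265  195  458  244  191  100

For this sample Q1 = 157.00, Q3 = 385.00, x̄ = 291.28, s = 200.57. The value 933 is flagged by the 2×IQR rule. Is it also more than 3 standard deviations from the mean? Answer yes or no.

yes

z = (933 − 291.28) / 200.57 = 3.20.
|z| = 3.20 > 3.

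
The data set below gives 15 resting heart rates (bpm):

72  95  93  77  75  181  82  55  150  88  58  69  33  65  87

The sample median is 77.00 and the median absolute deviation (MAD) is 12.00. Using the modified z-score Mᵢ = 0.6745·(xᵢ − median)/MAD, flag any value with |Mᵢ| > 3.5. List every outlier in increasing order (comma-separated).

|Mᵢ| > 3.5 ⇔ |xᵢ − 77.00| > 3.5·12.00/0.6745 = 62.27.
So outliers lie outside [14.73, 139.27].
150: M = 4.10 → outlier.
181: M = 5.85 → outlier.

150, 181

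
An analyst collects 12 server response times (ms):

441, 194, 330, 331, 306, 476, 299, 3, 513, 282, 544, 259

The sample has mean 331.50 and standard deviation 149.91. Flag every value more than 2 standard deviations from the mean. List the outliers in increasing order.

3

Cutoffs at x̄ ± 2s: 331.50 ± 2·149.91 = [31.68, 631.32].
3: z = -2.19, |z| > 2 → outlier.
Every other value lies within [31.68, 631.32].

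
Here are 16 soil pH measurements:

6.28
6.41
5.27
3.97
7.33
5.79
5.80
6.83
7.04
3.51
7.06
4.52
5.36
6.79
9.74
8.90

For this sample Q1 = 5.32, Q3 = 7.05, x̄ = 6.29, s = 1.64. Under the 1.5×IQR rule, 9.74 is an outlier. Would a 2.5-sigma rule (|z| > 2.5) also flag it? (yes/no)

z = (9.74 − 6.29) / 1.64 = 2.10.
|z| = 2.10 ≤ 2.5.

no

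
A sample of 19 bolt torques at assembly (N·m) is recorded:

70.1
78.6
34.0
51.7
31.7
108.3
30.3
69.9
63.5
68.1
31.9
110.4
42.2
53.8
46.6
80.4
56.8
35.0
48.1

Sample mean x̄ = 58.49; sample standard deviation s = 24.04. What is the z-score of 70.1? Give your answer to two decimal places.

z = (70.1 − 58.49) / 24.04 = 0.48.

0.48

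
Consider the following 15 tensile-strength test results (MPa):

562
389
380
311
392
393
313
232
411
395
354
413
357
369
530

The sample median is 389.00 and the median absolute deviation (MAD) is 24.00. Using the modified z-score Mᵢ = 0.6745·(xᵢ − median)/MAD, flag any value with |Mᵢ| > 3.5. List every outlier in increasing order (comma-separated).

|Mᵢ| > 3.5 ⇔ |xᵢ − 389.00| > 3.5·24.00/0.6745 = 124.54.
So outliers lie outside [264.46, 513.54].
232: M = -4.41 → outlier.
530: M = 3.96 → outlier.
562: M = 4.86 → outlier.

232, 530, 562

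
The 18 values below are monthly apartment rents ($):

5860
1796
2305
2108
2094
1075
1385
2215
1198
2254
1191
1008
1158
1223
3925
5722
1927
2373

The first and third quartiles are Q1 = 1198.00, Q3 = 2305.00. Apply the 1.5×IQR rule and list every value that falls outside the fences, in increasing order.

5722, 5860

IQR = Q3 − Q1 = 2305.00 − 1198.00 = 1107.00.
Lower fence = Q1 − 1.5·IQR = 1198.00 − 1660.50 = -462.50.
Upper fence = Q3 + 1.5·IQR = 2305.00 + 1660.50 = 3965.50.
5722 > 3965.50 → outlier.
5860 > 3965.50 → outlier.
All remaining values lie within [-462.50, 3965.50].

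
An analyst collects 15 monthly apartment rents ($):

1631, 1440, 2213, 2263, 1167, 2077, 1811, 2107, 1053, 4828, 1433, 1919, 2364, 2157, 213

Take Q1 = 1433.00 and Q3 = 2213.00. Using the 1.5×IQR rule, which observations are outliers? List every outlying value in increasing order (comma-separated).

IQR = Q3 − Q1 = 2213.00 − 1433.00 = 780.00.
Lower fence = Q1 − 1.5·IQR = 1433.00 − 1170.00 = 263.00.
Upper fence = Q3 + 1.5·IQR = 2213.00 + 1170.00 = 3383.00.
213 < 263.00 → outlier.
4828 > 3383.00 → outlier.
All remaining values lie within [263.00, 3383.00].

213, 4828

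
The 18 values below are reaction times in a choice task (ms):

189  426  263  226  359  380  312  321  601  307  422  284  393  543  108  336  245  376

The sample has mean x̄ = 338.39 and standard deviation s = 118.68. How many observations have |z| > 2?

1

Cutoffs: x̄ ± 2s = [101.03, 575.75].
Outside the cutoffs: 601.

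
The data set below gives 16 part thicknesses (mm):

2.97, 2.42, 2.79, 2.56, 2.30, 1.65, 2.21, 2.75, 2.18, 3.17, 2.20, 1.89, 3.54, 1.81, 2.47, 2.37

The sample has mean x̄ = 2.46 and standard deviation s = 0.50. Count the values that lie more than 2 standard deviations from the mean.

1

Cutoffs: x̄ ± 2s = [1.46, 3.46].
Outside the cutoffs: 3.54.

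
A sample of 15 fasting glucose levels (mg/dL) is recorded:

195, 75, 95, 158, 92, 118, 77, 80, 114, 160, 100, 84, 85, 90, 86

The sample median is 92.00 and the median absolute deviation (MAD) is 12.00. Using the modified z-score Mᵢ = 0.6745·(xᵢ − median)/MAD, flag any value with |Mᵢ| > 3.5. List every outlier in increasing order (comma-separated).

158, 160, 195

|Mᵢ| > 3.5 ⇔ |xᵢ − 92.00| > 3.5·12.00/0.6745 = 62.27.
So outliers lie outside [29.73, 154.27].
158: M = 3.71 → outlier.
160: M = 3.82 → outlier.
195: M = 5.79 → outlier.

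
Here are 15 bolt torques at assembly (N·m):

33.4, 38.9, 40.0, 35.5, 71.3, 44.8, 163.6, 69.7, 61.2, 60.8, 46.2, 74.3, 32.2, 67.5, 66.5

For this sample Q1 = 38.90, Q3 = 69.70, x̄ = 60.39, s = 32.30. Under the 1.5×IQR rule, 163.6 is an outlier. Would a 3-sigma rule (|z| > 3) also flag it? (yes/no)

yes

z = (163.6 − 60.39) / 32.30 = 3.20.
|z| = 3.20 > 3.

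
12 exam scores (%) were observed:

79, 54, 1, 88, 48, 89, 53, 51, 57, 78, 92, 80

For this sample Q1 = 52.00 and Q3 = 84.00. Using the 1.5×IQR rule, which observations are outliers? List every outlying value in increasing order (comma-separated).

IQR = Q3 − Q1 = 84.00 − 52.00 = 32.00.
Lower fence = Q1 − 1.5·IQR = 52.00 − 48.00 = 4.00.
Upper fence = Q3 + 1.5·IQR = 84.00 + 48.00 = 132.00.
1 < 4.00 → outlier.
All remaining values lie within [4.00, 132.00].

1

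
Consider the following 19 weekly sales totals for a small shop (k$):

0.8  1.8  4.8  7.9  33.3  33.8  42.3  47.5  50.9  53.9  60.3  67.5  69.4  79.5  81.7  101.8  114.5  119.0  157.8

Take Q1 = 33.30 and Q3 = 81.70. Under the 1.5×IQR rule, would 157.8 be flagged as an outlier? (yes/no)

IQR = Q3 − Q1 = 81.70 − 33.30 = 48.40.
Lower fence = Q1 − 1.5·IQR = 33.30 − 72.60 = -39.30.
Upper fence = Q3 + 1.5·IQR = 81.70 + 72.60 = 154.30.
157.8 lies above the upper fence.

yes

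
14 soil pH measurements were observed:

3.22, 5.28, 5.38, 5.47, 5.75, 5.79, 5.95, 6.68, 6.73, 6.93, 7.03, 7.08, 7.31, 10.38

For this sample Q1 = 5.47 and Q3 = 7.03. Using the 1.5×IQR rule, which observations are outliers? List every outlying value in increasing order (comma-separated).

IQR = Q3 − Q1 = 7.03 − 5.47 = 1.56.
Lower fence = Q1 − 1.5·IQR = 5.47 − 2.34 = 3.13.
Upper fence = Q3 + 1.5·IQR = 7.03 + 2.34 = 9.37.
10.38 > 9.37 → outlier.
All remaining values lie within [3.13, 9.37].

10.38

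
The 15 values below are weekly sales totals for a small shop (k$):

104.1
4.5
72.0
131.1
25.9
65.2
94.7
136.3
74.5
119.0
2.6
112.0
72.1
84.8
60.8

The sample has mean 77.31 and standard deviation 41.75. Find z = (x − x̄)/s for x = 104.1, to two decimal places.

0.64

z = (104.1 − 77.31) / 41.75 = 0.64.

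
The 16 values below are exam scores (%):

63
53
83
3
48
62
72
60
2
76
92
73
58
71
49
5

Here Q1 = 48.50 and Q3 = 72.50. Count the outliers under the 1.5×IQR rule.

3

IQR = 24.00; fences at 48.50 − 36.00 = 12.50 and 72.50 + 36.00 = 108.50.
Outside the cutoffs: 2, 3, 5.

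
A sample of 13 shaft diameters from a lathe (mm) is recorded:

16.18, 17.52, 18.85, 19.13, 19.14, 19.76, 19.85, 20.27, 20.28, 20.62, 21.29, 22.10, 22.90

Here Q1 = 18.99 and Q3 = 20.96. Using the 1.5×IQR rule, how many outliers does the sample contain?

IQR = 1.97; fences at 18.99 − 2.955 = 16.035 and 20.96 + 2.955 = 23.915.
Every value lies within the cutoffs.

0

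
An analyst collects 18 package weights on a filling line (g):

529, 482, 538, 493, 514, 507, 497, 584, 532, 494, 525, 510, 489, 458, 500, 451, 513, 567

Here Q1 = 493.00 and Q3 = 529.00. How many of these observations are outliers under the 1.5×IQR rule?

IQR = 36.00; fences at 493.00 − 54.00 = 439.00 and 529.00 + 54.00 = 583.00.
Outside the cutoffs: 584.

1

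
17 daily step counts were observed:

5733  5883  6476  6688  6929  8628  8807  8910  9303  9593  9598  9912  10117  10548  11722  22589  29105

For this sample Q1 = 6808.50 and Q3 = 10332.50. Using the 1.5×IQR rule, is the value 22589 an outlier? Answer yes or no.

IQR = Q3 − Q1 = 10332.50 − 6808.50 = 3524.00.
Lower fence = Q1 − 1.5·IQR = 6808.50 − 5286.00 = 1522.50.
Upper fence = Q3 + 1.5·IQR = 10332.50 + 5286.00 = 15618.50.
22589 lies above the upper fence.

yes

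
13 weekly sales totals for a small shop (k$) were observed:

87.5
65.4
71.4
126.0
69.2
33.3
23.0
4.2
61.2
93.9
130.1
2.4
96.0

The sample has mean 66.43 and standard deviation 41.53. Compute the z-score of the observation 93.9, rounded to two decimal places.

z = (93.9 − 66.43) / 41.53 = 0.66.

0.66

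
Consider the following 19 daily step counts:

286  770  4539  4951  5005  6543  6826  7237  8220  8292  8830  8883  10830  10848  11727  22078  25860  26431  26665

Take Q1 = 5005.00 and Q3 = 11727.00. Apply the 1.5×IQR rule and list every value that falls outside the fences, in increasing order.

IQR = Q3 − Q1 = 11727.00 − 5005.00 = 6722.00.
Lower fence = Q1 − 1.5·IQR = 5005.00 − 10083.00 = -5078.00.
Upper fence = Q3 + 1.5·IQR = 11727.00 + 10083.00 = 21810.00.
22078 > 21810.00 → outlier.
25860 > 21810.00 → outlier.
26431 > 21810.00 → outlier.
26665 > 21810.00 → outlier.
All remaining values lie within [-5078.00, 21810.00].

22078, 25860, 26431, 26665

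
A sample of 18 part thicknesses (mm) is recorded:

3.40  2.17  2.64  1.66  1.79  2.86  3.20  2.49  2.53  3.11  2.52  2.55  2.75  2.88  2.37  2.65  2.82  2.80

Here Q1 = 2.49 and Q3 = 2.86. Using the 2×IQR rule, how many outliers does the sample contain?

IQR = 0.37; fences at 2.49 − 0.74 = 1.75 and 2.86 + 0.74 = 3.60.
Outside the cutoffs: 1.66.

1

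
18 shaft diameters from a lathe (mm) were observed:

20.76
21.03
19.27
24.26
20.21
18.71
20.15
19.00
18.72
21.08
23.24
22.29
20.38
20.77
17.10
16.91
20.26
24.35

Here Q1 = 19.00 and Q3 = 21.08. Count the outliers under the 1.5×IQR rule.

IQR = 2.08; fences at 19.00 − 3.12 = 15.88 and 21.08 + 3.12 = 24.20.
Outside the cutoffs: 24.26, 24.35.

2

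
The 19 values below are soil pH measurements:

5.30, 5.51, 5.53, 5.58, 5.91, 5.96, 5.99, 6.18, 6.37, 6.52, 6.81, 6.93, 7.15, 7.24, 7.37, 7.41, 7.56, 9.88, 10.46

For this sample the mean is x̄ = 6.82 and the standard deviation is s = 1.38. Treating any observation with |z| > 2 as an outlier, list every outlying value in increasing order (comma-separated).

Cutoffs at x̄ ± 2s: 6.82 ± 2·1.38 = [4.06, 9.58].
9.88: z = 2.22, |z| > 2 → outlier.
10.46: z = 2.64, |z| > 2 → outlier.
Every other value lies within [4.06, 9.58].

9.88, 10.46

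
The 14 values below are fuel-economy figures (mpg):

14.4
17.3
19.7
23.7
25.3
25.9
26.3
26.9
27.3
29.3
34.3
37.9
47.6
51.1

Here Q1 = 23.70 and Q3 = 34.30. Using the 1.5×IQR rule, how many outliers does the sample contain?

1

IQR = 10.60; fences at 23.70 − 15.90 = 7.80 and 34.30 + 15.90 = 50.20.
Outside the cutoffs: 51.1.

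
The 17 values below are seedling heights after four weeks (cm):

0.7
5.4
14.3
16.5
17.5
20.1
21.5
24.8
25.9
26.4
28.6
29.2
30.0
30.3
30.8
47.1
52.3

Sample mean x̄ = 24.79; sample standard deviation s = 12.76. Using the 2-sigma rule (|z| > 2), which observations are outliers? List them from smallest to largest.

52.3

Cutoffs at x̄ ± 2s: 24.79 ± 2·12.76 = [-0.73, 50.31].
52.3: z = 2.16, |z| > 2 → outlier.
Every other value lies within [-0.73, 50.31].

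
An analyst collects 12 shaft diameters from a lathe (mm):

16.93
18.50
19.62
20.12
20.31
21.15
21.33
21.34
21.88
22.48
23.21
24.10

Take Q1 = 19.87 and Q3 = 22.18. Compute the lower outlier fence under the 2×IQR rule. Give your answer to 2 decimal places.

IQR = Q3 − Q1 = 22.18 − 19.87 = 2.31.
Lower fence = Q1 − 2·IQR = 19.87 − 4.62 = 15.25.
Upper fence = Q3 + 2·IQR = 22.18 + 4.62 = 26.80.

15.25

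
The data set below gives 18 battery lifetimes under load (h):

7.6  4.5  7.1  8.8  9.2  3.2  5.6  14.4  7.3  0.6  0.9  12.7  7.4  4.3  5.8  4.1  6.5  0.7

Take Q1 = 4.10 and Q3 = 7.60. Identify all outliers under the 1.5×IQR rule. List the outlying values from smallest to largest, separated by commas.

14.4

IQR = Q3 − Q1 = 7.60 − 4.10 = 3.50.
Lower fence = Q1 − 1.5·IQR = 4.10 − 5.25 = -1.15.
Upper fence = Q3 + 1.5·IQR = 7.60 + 5.25 = 12.85.
14.4 > 12.85 → outlier.
All remaining values lie within [-1.15, 12.85].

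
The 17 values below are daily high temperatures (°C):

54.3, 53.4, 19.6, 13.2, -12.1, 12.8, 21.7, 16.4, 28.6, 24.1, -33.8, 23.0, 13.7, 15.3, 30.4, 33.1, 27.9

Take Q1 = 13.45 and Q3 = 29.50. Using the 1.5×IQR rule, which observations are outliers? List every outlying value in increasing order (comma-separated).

IQR = Q3 − Q1 = 29.50 − 13.45 = 16.05.
Lower fence = Q1 − 1.5·IQR = 13.45 − 24.075 = -10.625.
Upper fence = Q3 + 1.5·IQR = 29.50 + 24.075 = 53.575.
-33.8 < -10.625 → outlier.
-12.1 < -10.625 → outlier.
54.3 > 53.575 → outlier.
All remaining values lie within [-10.625, 53.575].

-33.8, -12.1, 54.3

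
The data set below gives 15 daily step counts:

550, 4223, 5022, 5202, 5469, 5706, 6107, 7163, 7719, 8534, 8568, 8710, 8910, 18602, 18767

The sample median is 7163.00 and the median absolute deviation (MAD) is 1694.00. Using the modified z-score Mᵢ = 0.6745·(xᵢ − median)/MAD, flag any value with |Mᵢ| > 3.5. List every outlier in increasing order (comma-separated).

18602, 18767

|Mᵢ| > 3.5 ⇔ |xᵢ − 7163.00| > 3.5·1694.00/0.6745 = 8790.21.
So outliers lie outside [-1627.21, 15953.21].
18602: M = 4.55 → outlier.
18767: M = 4.62 → outlier.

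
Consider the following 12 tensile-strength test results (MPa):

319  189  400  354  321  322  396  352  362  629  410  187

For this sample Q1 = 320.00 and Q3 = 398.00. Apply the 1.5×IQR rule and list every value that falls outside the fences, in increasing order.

187, 189, 629

IQR = Q3 − Q1 = 398.00 − 320.00 = 78.00.
Lower fence = Q1 − 1.5·IQR = 320.00 − 117.00 = 203.00.
Upper fence = Q3 + 1.5·IQR = 398.00 + 117.00 = 515.00.
187 < 203.00 → outlier.
189 < 203.00 → outlier.
629 > 515.00 → outlier.
All remaining values lie within [203.00, 515.00].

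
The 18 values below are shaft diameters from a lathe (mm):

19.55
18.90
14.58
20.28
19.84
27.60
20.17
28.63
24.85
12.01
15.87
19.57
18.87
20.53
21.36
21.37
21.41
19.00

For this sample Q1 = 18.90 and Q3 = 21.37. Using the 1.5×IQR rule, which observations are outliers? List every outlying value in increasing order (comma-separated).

IQR = Q3 − Q1 = 21.37 − 18.90 = 2.47.
Lower fence = Q1 − 1.5·IQR = 18.90 − 3.705 = 15.195.
Upper fence = Q3 + 1.5·IQR = 21.37 + 3.705 = 25.075.
12.01 < 15.195 → outlier.
14.58 < 15.195 → outlier.
27.60 > 25.075 → outlier.
28.63 > 25.075 → outlier.
All remaining values lie within [15.195, 25.075].

12.01, 14.58, 27.60, 28.63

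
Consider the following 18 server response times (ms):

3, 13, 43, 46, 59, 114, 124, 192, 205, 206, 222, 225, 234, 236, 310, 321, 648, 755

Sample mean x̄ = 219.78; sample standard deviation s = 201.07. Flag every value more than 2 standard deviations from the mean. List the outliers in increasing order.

648, 755

Cutoffs at x̄ ± 2s: 219.78 ± 2·201.07 = [-182.36, 621.92].
648: z = 2.13, |z| > 2 → outlier.
755: z = 2.66, |z| > 2 → outlier.
Every other value lies within [-182.36, 621.92].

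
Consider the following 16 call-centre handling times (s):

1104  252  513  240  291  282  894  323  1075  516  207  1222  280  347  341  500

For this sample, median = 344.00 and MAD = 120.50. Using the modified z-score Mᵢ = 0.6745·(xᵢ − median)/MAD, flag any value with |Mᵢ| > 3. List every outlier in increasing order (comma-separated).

|Mᵢ| > 3 ⇔ |xᵢ − 344.00| > 3·120.50/0.6745 = 535.95.
So outliers lie outside [-191.95, 879.95].
894: M = 3.08 → outlier.
1075: M = 4.09 → outlier.
1104: M = 4.25 → outlier.
1222: M = 4.91 → outlier.

894, 1075, 1104, 1222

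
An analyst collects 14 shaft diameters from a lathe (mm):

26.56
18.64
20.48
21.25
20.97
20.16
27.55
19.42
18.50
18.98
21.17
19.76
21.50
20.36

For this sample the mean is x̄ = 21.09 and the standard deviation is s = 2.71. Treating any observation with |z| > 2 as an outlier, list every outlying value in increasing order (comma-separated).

Cutoffs at x̄ ± 2s: 21.09 ± 2·2.71 = [15.67, 26.51].
26.56: z = 2.02, |z| > 2 → outlier.
27.55: z = 2.38, |z| > 2 → outlier.
Every other value lies within [15.67, 26.51].

26.56, 27.55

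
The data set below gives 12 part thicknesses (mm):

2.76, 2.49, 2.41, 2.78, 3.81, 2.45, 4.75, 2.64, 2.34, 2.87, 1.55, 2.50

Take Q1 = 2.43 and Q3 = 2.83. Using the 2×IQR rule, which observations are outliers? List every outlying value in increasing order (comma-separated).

IQR = Q3 − Q1 = 2.83 − 2.43 = 0.40.
Lower fence = Q1 − 2·IQR = 2.43 − 0.80 = 1.63.
Upper fence = Q3 + 2·IQR = 2.83 + 0.80 = 3.63.
1.55 < 1.63 → outlier.
3.81 > 3.63 → outlier.
4.75 > 3.63 → outlier.
All remaining values lie within [1.63, 3.63].

1.55, 3.81, 4.75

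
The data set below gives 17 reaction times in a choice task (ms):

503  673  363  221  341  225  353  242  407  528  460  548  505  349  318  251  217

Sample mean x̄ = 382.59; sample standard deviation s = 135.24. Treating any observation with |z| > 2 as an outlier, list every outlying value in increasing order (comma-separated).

673

Cutoffs at x̄ ± 2s: 382.59 ± 2·135.24 = [112.11, 653.07].
673: z = 2.15, |z| > 2 → outlier.
Every other value lies within [112.11, 653.07].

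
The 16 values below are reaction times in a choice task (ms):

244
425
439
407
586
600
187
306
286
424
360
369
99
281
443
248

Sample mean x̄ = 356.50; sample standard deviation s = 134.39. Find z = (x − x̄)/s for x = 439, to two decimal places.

z = (439 − 356.50) / 134.39 = 0.61.

0.61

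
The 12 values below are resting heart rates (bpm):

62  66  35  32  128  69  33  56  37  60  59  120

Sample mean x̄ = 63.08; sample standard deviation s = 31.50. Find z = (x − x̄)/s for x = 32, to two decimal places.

-0.99

z = (32 − 63.08) / 31.50 = -0.99.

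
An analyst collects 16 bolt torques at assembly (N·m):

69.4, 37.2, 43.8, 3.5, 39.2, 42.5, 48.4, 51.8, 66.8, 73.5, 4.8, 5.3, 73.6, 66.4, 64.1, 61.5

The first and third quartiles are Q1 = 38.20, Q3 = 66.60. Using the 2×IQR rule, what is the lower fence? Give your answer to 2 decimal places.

IQR = Q3 − Q1 = 66.60 − 38.20 = 28.40.
Lower fence = Q1 − 2·IQR = 38.20 − 56.80 = -18.60.
Upper fence = Q3 + 2·IQR = 66.60 + 56.80 = 123.40.

-18.60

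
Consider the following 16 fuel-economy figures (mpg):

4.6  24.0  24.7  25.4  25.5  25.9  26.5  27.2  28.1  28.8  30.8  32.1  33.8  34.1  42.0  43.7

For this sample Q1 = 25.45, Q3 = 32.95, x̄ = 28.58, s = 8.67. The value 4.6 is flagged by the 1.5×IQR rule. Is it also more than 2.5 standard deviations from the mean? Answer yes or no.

yes

z = (4.6 − 28.58) / 8.67 = -2.77.
|z| = 2.77 > 2.5.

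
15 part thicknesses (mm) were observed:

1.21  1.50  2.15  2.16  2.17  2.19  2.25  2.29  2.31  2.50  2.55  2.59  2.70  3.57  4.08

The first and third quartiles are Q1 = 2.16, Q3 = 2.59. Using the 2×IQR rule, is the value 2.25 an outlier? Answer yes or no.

no

IQR = Q3 − Q1 = 2.59 − 2.16 = 0.43.
Lower fence = Q1 − 2·IQR = 2.16 − 0.86 = 1.30.
Upper fence = Q3 + 2·IQR = 2.59 + 0.86 = 3.45.
2.25 lies within [1.30, 3.45].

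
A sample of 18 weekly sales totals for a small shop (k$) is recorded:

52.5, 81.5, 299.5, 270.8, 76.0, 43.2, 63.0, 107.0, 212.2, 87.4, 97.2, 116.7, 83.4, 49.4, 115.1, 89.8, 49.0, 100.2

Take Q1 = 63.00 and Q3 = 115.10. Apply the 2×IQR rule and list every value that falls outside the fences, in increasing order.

270.8, 299.5

IQR = Q3 − Q1 = 115.10 − 63.00 = 52.10.
Lower fence = Q1 − 2·IQR = 63.00 − 104.20 = -41.20.
Upper fence = Q3 + 2·IQR = 115.10 + 104.20 = 219.30.
270.8 > 219.30 → outlier.
299.5 > 219.30 → outlier.
All remaining values lie within [-41.20, 219.30].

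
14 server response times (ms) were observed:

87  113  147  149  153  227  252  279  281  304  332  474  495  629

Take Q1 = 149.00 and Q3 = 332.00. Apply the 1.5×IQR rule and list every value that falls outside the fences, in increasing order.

629

IQR = Q3 − Q1 = 332.00 − 149.00 = 183.00.
Lower fence = Q1 − 1.5·IQR = 149.00 − 274.50 = -125.50.
Upper fence = Q3 + 1.5·IQR = 332.00 + 274.50 = 606.50.
629 > 606.50 → outlier.
All remaining values lie within [-125.50, 606.50].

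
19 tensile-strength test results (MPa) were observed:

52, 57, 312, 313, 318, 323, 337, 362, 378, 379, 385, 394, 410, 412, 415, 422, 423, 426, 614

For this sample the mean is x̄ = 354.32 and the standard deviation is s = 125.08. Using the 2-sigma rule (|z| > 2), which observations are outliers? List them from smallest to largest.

Cutoffs at x̄ ± 2s: 354.32 ± 2·125.08 = [104.16, 604.48].
52: z = -2.42, |z| > 2 → outlier.
57: z = -2.38, |z| > 2 → outlier.
614: z = 2.08, |z| > 2 → outlier.
Every other value lies within [104.16, 604.48].

52, 57, 614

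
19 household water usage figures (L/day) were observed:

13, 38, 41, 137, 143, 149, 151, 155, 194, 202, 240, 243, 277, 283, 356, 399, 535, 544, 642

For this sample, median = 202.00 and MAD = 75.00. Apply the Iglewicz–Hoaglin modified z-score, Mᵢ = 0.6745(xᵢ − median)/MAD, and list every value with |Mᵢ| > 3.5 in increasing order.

642

|Mᵢ| > 3.5 ⇔ |xᵢ − 202.00| > 3.5·75.00/0.6745 = 389.18.
So outliers lie outside [-187.18, 591.18].
642: M = 3.96 → outlier.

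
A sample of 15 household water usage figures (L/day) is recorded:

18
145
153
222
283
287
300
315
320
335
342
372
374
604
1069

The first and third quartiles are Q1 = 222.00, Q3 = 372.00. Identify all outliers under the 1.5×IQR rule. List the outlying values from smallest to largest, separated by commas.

604, 1069

IQR = Q3 − Q1 = 372.00 − 222.00 = 150.00.
Lower fence = Q1 − 1.5·IQR = 222.00 − 225.00 = -3.00.
Upper fence = Q3 + 1.5·IQR = 372.00 + 225.00 = 597.00.
604 > 597.00 → outlier.
1069 > 597.00 → outlier.
All remaining values lie within [-3.00, 597.00].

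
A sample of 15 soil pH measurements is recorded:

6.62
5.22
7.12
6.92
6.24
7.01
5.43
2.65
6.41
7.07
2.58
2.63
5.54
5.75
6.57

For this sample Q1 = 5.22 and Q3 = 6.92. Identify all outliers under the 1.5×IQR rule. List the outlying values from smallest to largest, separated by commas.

2.58, 2.63, 2.65

IQR = Q3 − Q1 = 6.92 − 5.22 = 1.70.
Lower fence = Q1 − 1.5·IQR = 5.22 − 2.55 = 2.67.
Upper fence = Q3 + 1.5·IQR = 6.92 + 2.55 = 9.47.
2.58 < 2.67 → outlier.
2.63 < 2.67 → outlier.
2.65 < 2.67 → outlier.
All remaining values lie within [2.67, 9.47].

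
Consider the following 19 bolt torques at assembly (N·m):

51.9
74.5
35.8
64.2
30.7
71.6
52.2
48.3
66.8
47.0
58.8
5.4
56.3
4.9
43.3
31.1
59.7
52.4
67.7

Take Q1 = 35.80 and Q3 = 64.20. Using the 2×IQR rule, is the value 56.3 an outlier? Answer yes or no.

IQR = Q3 − Q1 = 64.20 − 35.80 = 28.40.
Lower fence = Q1 − 2·IQR = 35.80 − 56.80 = -21.00.
Upper fence = Q3 + 2·IQR = 64.20 + 56.80 = 121.00.
56.3 lies within [-21.00, 121.00].

no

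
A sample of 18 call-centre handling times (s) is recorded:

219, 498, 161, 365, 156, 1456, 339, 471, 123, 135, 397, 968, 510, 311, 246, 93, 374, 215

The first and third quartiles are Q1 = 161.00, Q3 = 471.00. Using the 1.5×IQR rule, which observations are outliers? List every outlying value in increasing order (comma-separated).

968, 1456

IQR = Q3 − Q1 = 471.00 − 161.00 = 310.00.
Lower fence = Q1 − 1.5·IQR = 161.00 − 465.00 = -304.00.
Upper fence = Q3 + 1.5·IQR = 471.00 + 465.00 = 936.00.
968 > 936.00 → outlier.
1456 > 936.00 → outlier.
All remaining values lie within [-304.00, 936.00].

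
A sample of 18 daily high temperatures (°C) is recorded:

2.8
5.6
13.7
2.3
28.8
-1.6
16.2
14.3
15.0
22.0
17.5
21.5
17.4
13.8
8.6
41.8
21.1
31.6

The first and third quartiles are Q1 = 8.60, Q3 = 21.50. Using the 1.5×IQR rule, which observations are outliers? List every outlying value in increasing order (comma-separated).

IQR = Q3 − Q1 = 21.50 − 8.60 = 12.90.
Lower fence = Q1 − 1.5·IQR = 8.60 − 19.35 = -10.75.
Upper fence = Q3 + 1.5·IQR = 21.50 + 19.35 = 40.85.
41.8 > 40.85 → outlier.
All remaining values lie within [-10.75, 40.85].

41.8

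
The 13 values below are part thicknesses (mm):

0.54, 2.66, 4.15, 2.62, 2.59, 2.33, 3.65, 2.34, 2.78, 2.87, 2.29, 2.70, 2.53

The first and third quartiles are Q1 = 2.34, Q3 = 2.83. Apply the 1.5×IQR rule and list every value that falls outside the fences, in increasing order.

0.54, 3.65, 4.15

IQR = Q3 − Q1 = 2.83 − 2.34 = 0.49.
Lower fence = Q1 − 1.5·IQR = 2.34 − 0.735 = 1.605.
Upper fence = Q3 + 1.5·IQR = 2.83 + 0.735 = 3.565.
0.54 < 1.605 → outlier.
3.65 > 3.565 → outlier.
4.15 > 3.565 → outlier.
All remaining values lie within [1.605, 3.565].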